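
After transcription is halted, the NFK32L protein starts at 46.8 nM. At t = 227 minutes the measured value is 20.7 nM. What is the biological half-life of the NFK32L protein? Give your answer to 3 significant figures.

193 minutes

A/A₀ = 20.7/46.8 ≈ 0.44231.
n = log₂(2.2609) ≈ 1.1769 half-lives elapsed in 227 minutes.
t½ = 227/1.1769 ≈ 192.88 minutes.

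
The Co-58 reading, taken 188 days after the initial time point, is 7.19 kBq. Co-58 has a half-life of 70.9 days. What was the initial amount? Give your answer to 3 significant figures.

Number of half-lives elapsed: n = 188/70.9 ≈ 2.6516.
A₀ = A × 2^n = 7.19 × 2^2.6516 = 7.19 × 6.2837 ≈ 45.18 kBq.

45.2 kBq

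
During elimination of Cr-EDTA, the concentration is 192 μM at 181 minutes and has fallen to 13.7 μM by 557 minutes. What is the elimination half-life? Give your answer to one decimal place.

Over Δt = 557 − 181 = 376 minutes, the level fell by a factor of 192/13.7 ≈ 14.015.
n = log₂(14.015) ≈ 3.8089 half-lives, so t½ = 376/3.8089 ≈ 98.717 minutes.

98.7 minutes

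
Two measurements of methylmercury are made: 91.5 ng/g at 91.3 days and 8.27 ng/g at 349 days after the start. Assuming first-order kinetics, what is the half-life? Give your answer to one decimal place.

74.3 days

Over Δt = 349 − 91.3 = 257.7 days, the level fell by a factor of 91.5/8.27 ≈ 11.064.
n = log₂(11.064) ≈ 3.4678 half-lives, so t½ = 257.7/3.4678 ≈ 74.312 days.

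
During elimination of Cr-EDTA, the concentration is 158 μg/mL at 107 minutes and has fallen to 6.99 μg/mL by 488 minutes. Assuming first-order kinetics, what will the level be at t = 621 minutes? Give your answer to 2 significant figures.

2.4 μg/mL

Over Δt = 488 − 107 = 381 minutes, the level fell by a factor of 158/6.99 ≈ 22.604.
n = log₂(22.604) ≈ 4.4985 half-lives, so t½ = 381/4.4985 ≈ 84.695 minutes.
From t = 488 to t = 621: 6.99 × (1/2)^((621−488)/84.695) ≈ 2.3537 μg/mL.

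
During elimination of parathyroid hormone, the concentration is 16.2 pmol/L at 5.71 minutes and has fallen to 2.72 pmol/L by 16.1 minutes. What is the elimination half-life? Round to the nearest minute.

Over Δt = 16.1 − 5.71 = 10.39 minutes, the level fell by a factor of 16.2/2.72 ≈ 5.9559.
n = log₂(5.9559) ≈ 2.5743 half-lives, so t½ = 10.39/2.5743 ≈ 4.036 minutes.

4 minutes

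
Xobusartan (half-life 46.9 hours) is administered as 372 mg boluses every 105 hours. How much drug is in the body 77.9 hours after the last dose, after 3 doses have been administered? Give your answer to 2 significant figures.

The 3 doses were given 287.9, 182.9, 77.9 hours ago.
Total = 372·(1/2)^(287.9/46.9) + 372·(1/2)^(182.9/46.9) + 372·(1/2)^(77.9/46.9)
      = 5.2801 + 24.922 + 117.64 ≈ 147.84 mg.

150 mg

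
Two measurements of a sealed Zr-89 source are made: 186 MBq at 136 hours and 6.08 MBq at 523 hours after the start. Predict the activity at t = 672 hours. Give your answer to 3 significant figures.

Over Δt = 523 − 136 = 387 hours, the level fell by a factor of 186/6.08 ≈ 30.592.
n = log₂(30.592) ≈ 4.9351 half-lives, so t½ = 387/4.9351 ≈ 78.418 hours.
From t = 523 to t = 672: 6.08 × (1/2)^((672−523)/78.418) ≈ 1.629 MBq.

1.63 MBq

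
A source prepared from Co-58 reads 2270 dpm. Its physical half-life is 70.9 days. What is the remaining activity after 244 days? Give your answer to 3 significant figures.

209 dpm

Number of half-lives: n = 244/70.9 ≈ 3.4415.
Remaining = 2270 × (1/2)^3.4415 = 2270 × 0.092048 ≈ 208.95 dpm.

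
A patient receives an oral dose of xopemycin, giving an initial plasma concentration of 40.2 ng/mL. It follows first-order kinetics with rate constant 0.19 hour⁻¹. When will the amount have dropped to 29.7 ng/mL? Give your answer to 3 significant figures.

1.59 hours

t½ = ln 2 / λ = 0.69315 / 0.19 ≈ 3.6481 hours.
Fraction remaining = 29.7/40.2 ≈ 0.73881.
n = log₂(40.2/29.7) = ln(1.3535)/ln 2 ≈ 0.43673 half-lives.
t = n × t½ = 0.43673 × 3.6481 ≈ 1.5933 hours.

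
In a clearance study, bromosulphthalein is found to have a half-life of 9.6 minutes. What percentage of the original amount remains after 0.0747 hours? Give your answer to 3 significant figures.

0.0747 hours = 4.482 minutes.
n = 4.482/9.6 ≈ 0.46688 half-lives.
Fraction remaining = (1/2)^0.46688 ≈ 0.72353, i.e. 72.353%.

72.4%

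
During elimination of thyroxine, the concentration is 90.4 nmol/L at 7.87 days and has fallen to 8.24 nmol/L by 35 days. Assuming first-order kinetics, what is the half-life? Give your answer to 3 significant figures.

7.85 days

Over Δt = 35 − 7.87 = 27.13 days, the level fell by a factor of 90.4/8.24 ≈ 10.971.
n = log₂(10.971) ≈ 3.4556 half-lives, so t½ = 27.13/3.4556 ≈ 7.851 days.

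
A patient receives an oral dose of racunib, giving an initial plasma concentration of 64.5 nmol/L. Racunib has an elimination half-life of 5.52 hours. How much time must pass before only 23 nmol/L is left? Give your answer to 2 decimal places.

Fraction remaining = 23/64.5 ≈ 0.35659.
n = log₂(64.5/23) = ln(2.8043)/ln 2 ≈ 1.4877 half-lives.
t = n × t½ = 1.4877 × 5.52 ≈ 8.2119 hours.

8.21 hours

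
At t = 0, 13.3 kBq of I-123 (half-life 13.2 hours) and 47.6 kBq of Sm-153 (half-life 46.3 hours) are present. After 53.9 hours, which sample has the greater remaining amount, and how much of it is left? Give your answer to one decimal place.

I-123: 13.3 × (1/2)^4.0833 ≈ 0.7846 kBq.
Sm-153: 47.6 × (1/2)^1.1641 ≈ 21.24 kBq.
Sm-153 has more remaining, at ≈ 21.24 kBq.

Sm-153, 21.2 kBq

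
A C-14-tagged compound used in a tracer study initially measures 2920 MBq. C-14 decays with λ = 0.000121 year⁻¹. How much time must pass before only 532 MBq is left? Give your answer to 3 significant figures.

t½ = ln 2 / λ = 0.69315 / 0.000121 ≈ 5728.5 years.
Fraction remaining = 532/2920 ≈ 0.18219.
n = log₂(2920/532) = ln(5.4887)/ln 2 ≈ 2.4565 half-lives.
t = n × t½ = 2.4565 × 5728.5 ≈ 14072 years.

14100 years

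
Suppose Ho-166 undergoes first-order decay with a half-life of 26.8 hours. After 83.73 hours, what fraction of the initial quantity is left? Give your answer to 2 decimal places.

n = 83.73/26.8 ≈ 3.1243 half-lives.
Fraction remaining = (1/2)^3.1243 ≈ 0.11468.

0.11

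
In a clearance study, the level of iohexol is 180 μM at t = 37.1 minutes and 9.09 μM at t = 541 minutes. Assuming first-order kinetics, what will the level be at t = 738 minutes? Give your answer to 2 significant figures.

2.8 μM

Over Δt = 541 − 37.1 = 503.9 minutes, the level fell by a factor of 180/9.09 ≈ 19.802.
n = log₂(19.802) ≈ 4.3076 half-lives, so t½ = 503.9/4.3076 ≈ 116.98 minutes.
From t = 541 to t = 738: 9.09 × (1/2)^((738−541)/116.98) ≈ 2.8289 μM.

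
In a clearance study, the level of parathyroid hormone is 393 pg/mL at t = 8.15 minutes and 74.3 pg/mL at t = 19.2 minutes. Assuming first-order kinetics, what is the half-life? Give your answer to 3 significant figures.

4.60 minutes

Over Δt = 19.2 − 8.15 = 11.05 minutes, the level fell by a factor of 393/74.3 ≈ 5.2894.
n = log₂(5.2894) ≈ 2.4031 half-lives, so t½ = 11.05/2.4031 ≈ 4.5982 minutes.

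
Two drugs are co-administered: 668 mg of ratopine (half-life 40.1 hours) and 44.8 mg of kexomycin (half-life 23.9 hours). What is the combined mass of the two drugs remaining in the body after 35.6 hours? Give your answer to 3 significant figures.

ratopine: 668 × (1/2)^(35.6/40.1) = 668 × (1/2)^0.88778 ≈ 361.02 mg.
kexomycin: 44.8 × (1/2)^(35.6/23.9) = 44.8 × (1/2)^1.4895 ≈ 15.954 mg.
Total = 361.02 + 15.954 ≈ 376.97 mg.

377 mg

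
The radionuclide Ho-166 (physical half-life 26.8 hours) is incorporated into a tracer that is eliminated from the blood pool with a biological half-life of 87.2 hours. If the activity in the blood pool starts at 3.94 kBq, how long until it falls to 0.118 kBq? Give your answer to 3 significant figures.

104 hours

1/t_eff = 1/t_phys + 1/t_biol = 1/26.8 + 1/87.2 = 0.048781 per hour.
t_eff = 26.8 × 87.2 / (26.8 + 87.2) ≈ 20.5 hours.
n = log₂(3.94/0.118) ≈ 5.0613; t = 5.0613 × 20.5 ≈ 103.76 hours.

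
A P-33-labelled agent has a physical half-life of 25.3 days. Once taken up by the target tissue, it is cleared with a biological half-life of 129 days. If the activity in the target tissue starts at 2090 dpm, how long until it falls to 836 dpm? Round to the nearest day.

28 days

1/t_eff = 1/t_phys + 1/t_biol = 1/25.3 + 1/129 = 0.047278 per day.
t_eff = 25.3 × 129 / (25.3 + 129) ≈ 21.152 days.
n = log₂(2090/836) ≈ 1.3219; t = 1.3219 × 21.152 ≈ 27.961 days.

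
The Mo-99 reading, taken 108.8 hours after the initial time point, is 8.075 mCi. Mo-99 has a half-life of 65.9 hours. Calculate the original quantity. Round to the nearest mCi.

Number of half-lives elapsed: n = 108.8/65.9 ≈ 1.651.
A₀ = A × 2^n = 8.075 × 2^1.651 = 8.075 × 3.1405 ≈ 25.359 mCi.

25 mCi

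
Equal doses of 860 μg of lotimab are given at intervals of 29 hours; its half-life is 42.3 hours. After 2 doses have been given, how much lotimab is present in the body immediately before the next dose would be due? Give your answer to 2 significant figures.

870 μg

The 2 doses were given 58, 29 hours ago.
Total = 860·(1/2)^(58/42.3) + 860·(1/2)^(29/42.3)
      = 332.46 + 534.71 ≈ 867.17 μg.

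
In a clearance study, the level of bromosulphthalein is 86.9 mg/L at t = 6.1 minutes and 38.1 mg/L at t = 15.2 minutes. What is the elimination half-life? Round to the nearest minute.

8 minutes

Over Δt = 15.2 − 6.1 = 9.1 minutes, the level fell by a factor of 86.9/38.1 ≈ 2.2808.
n = log₂(2.2808) ≈ 1.1896 half-lives, so t½ = 9.1/1.1896 ≈ 7.6499 minutes.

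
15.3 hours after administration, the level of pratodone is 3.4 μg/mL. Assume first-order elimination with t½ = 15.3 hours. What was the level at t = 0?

Number of half-lives elapsed: n = 15.3/15.3 ≈ 1.
A₀ = A × 2^n = 3.4 × 2^1 = 3.4 × 2 ≈ 6.8 μg/mL.

6.8 μg/mL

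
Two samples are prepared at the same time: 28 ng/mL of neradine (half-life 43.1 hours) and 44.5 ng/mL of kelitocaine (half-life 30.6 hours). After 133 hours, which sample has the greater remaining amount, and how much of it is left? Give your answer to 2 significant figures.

neradine: 28 × (1/2)^3.0858 ≈ 3.2978 ng/mL.
kelitocaine: 44.5 × (1/2)^4.3464 ≈ 2.1876 ng/mL.
Neradine has more remaining, at ≈ 3.2978 ng/mL.

neradine, 3.3 ng/mL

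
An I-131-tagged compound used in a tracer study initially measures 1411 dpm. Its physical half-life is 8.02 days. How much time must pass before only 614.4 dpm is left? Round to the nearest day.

10 days

Fraction remaining = 614.4/1411 ≈ 0.43544.
n = log₂(1411/614.4) = ln(2.2965)/ln 2 ≈ 1.1995 half-lives.
t = n × t½ = 1.1995 × 8.02 ≈ 9.6197 days.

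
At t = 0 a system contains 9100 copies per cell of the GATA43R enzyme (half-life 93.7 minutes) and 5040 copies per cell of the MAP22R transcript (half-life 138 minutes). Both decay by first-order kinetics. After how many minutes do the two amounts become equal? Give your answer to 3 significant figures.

249 minutes

Set 9100·(1/2)^(t/93.7) = 5040·(1/2)^(t/138).
Taking log₂: log₂(9100/5040) = t·(1/93.7 − 1/138).
log₂(1.8056) = 0.85244; 1/93.7 − 1/138 = 0.003426.
t = 0.85244 / 0.003426 ≈ 248.82 minutes.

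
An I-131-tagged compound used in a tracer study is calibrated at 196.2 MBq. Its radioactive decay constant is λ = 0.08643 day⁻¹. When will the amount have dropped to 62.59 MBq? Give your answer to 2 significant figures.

13 days

t½ = ln 2 / λ = 0.69315 / 0.08643 ≈ 8.0198 days.
Fraction remaining = 62.59/196.2 ≈ 0.31901.
n = log₂(196.2/62.59) = ln(3.1347)/ln 2 ≈ 1.6483 half-lives.
t = n × t½ = 1.6483 × 8.0198 ≈ 13.219 days.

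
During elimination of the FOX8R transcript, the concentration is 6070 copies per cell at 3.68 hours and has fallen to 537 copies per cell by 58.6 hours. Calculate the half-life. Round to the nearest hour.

16 hours

Over Δt = 58.6 − 3.68 = 54.92 hours, the level fell by a factor of 6070/537 ≈ 11.304.
n = log₂(11.304) ≈ 3.4987 half-lives, so t½ = 54.92/3.4987 ≈ 15.697 hours.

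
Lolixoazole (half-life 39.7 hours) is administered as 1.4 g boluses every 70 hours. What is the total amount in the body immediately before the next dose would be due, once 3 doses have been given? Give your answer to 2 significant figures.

0.57 g

The 3 doses were given 210, 140, 70 hours ago.
Total = 1.4·(1/2)^(210/39.7) + 1.4·(1/2)^(140/39.7) + 1.4·(1/2)^(70/39.7)
      = 0.035791 + 0.1215 + 0.41242 ≈ 0.56971 g.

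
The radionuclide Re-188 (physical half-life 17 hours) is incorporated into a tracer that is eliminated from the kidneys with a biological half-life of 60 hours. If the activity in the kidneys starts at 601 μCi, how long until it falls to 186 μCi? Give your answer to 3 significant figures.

1/t_eff = 1/t_phys + 1/t_biol = 1/17 + 1/60 = 0.07549 per hour.
t_eff = 17 × 60 / (17 + 60) ≈ 13.247 hours.
n = log₂(601/186) ≈ 1.6921; t = 1.6921 × 13.247 ≈ 22.414 hours.

22.4 hours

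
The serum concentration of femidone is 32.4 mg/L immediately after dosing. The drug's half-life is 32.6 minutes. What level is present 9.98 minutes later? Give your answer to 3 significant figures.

Number of half-lives: n = 9.98/32.6 ≈ 0.30613.
Remaining = 32.4 × (1/2)^0.30613 = 32.4 × 0.80881 ≈ 26.205 mg/L.

26.2 mg/L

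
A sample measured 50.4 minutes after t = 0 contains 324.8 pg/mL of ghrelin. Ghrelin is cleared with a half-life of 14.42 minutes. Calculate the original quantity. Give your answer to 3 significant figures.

3660 pg/mL

Number of half-lives elapsed: n = 50.4/14.42 ≈ 3.4951.
A₀ = A × 2^n = 324.8 × 2^3.4951 = 324.8 × 11.276 ≈ 3662.3 pg/mL.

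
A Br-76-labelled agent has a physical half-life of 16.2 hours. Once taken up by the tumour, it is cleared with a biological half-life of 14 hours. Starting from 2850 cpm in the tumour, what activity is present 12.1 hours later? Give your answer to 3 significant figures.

933 cpm

1/t_eff = 1/t_phys + 1/t_biol = 1/16.2 + 1/14 = 0.13316 per hour.
t_eff = 16.2 × 14 / (16.2 + 14) ≈ 7.5099 hours.
Remaining = 2850 × (1/2)^(12.1/7.5099) = 2850 × (1/2)^1.6112 ≈ 932.88 cpm.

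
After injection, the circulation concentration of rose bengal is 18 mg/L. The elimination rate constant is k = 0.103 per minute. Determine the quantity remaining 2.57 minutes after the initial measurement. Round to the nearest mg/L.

14 mg/L

t½ = ln 2 / k = 0.69315 / 0.103 ≈ 6.7296 minutes.
Number of half-lives: n = 2.57/6.7296 ≈ 0.3819.
Remaining = 18 × (1/2)^0.3819 = 18 × 0.76743 ≈ 13.814 mg/L.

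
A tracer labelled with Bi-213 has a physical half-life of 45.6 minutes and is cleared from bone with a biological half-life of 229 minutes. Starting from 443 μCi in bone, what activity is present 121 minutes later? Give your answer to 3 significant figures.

48.8 μCi

1/t_eff = 1/t_phys + 1/t_biol = 1/45.6 + 1/229 = 0.026297 per minute.
t_eff = 45.6 × 229 / (45.6 + 229) ≈ 38.028 minutes.
Remaining = 443 × (1/2)^(121/38.028) = 443 × (1/2)^3.1819 ≈ 48.816 μCi.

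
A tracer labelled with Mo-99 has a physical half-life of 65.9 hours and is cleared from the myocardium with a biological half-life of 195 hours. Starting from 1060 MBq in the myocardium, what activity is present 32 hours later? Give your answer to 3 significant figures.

1/t_eff = 1/t_phys + 1/t_biol = 1/65.9 + 1/195 = 0.020303 per hour.
t_eff = 65.9 × 195 / (65.9 + 195) ≈ 49.255 hours.
Remaining = 1060 × (1/2)^(32/49.255) = 1060 × (1/2)^0.64969 ≈ 675.66 MBq.

676 MBq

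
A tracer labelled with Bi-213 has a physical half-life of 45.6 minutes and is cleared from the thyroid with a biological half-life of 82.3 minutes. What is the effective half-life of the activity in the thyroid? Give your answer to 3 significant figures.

29.3 minutes

1/t_eff = 1/t_phys + 1/t_biol = 1/45.6 + 1/82.3 = 0.03408 per minute.
t_eff = 45.6 × 82.3 / (45.6 + 82.3) ≈ 29.342 minutes.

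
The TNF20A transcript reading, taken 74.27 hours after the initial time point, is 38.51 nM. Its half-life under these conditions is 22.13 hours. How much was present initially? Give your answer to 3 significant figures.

394 nM

Number of half-lives elapsed: n = 74.27/22.13 ≈ 3.3561.
A₀ = A × 2^n = 38.51 × 2^3.3561 = 38.51 × 10.24 ≈ 394.32 nM.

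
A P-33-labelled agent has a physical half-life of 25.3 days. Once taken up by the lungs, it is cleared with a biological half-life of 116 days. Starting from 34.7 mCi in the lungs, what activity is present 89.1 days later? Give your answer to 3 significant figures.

1.77 mCi

1/t_eff = 1/t_phys + 1/t_biol = 1/25.3 + 1/116 = 0.048146 per day.
t_eff = 25.3 × 116 / (25.3 + 116) ≈ 20.77 days.
Remaining = 34.7 × (1/2)^(89.1/20.77) = 34.7 × (1/2)^4.2898 ≈ 1.774 mCi.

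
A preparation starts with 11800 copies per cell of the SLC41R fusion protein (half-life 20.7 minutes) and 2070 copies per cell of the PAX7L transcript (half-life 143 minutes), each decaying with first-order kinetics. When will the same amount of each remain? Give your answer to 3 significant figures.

60.8 minutes

Set 11800·(1/2)^(t/20.7) = 2070·(1/2)^(t/143).
Taking log₂: log₂(11800/2070) = t·(1/20.7 − 1/143).
log₂(5.7005) = 2.5111; 1/20.7 − 1/143 = 0.041316.
t = 2.5111 / 0.041316 ≈ 60.777 minutes.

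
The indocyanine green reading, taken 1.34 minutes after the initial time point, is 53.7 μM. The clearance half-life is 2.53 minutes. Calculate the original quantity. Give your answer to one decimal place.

77.5 μM

Number of half-lives elapsed: n = 1.34/2.53 ≈ 0.52964.
A₀ = A × 2^n = 53.7 × 2^0.52964 = 53.7 × 1.4436 ≈ 77.52 μM.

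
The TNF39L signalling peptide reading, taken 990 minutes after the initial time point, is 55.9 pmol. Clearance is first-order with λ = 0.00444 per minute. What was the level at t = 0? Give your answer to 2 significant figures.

4500 pmol

t½ = ln 2 / λ = 0.69315 / 0.00444 ≈ 156.11 minutes.
Number of half-lives elapsed: n = 990/156.11 ≈ 6.3415.
A₀ = A × 2^n = 55.9 × 2^6.3415 = 55.9 × 81.093 ≈ 4533.1 pmol.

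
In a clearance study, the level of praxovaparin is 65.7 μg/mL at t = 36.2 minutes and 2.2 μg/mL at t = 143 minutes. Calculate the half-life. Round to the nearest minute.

22 minutes

Over Δt = 143 − 36.2 = 106.8 minutes, the level fell by a factor of 65.7/2.2 ≈ 29.864.
n = log₂(29.864) ≈ 4.9003 half-lives, so t½ = 106.8/4.9003 ≈ 21.795 minutes.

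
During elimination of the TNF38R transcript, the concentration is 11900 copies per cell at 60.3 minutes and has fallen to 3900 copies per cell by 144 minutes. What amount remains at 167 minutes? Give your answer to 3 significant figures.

2870 copies per cell

Over Δt = 144 − 60.3 = 83.7 minutes, the level fell by a factor of 11900/3900 ≈ 3.0513.
n = log₂(3.0513) ≈ 1.6094 half-lives, so t½ = 83.7/1.6094 ≈ 52.006 minutes.
From t = 144 to t = 167: 3900 × (1/2)^((167−144)/52.006) ≈ 2870.3 copies per cell.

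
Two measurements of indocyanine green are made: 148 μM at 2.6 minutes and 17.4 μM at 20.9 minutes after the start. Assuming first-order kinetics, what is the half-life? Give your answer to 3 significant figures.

5.93 minutes

Over Δt = 20.9 − 2.6 = 18.3 minutes, the level fell by a factor of 148/17.4 ≈ 8.5057.
n = log₂(8.5057) ≈ 3.0884 half-lives, so t½ = 18.3/3.0884 ≈ 5.9253 minutes.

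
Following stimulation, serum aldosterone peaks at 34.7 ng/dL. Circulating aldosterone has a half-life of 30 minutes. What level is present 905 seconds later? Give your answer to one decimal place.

24.5 ng/dL

Convert the elapsed time: 905 seconds = 15.0833 minutes.
Number of half-lives: n = 15.0833/30 ≈ 0.50278.
Remaining = 34.7 × (1/2)^0.50278 = 34.7 × 0.70575 ≈ 24.489 ng/dL.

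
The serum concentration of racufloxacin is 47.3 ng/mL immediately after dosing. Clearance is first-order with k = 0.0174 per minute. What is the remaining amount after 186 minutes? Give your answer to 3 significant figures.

1.86 ng/mL

t½ = ln 2 / k = 0.69315 / 0.0174 ≈ 39.836 minutes.
Number of half-lives: n = 186/39.836 ≈ 4.6691.
Remaining = 47.3 × (1/2)^4.6691 = 47.3 × 0.039305 ≈ 1.8591 ng/mL.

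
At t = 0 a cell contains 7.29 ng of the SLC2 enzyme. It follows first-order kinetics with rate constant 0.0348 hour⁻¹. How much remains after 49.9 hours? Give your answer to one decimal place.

1.3 ng

t½ = ln 2 / λ = 0.69315 / 0.0348 ≈ 19.918 hours.
Number of half-lives: n = 49.9/19.918 ≈ 2.5053.
Remaining = 7.29 × (1/2)^2.5053 = 7.29 × 0.17613 ≈ 1.284 ng.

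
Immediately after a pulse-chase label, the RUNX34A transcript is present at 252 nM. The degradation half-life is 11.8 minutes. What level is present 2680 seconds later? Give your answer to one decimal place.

18.3 nM

Convert the elapsed time: 2680 seconds = 44.6667 minutes.
Number of half-lives: n = 44.6667/11.8 ≈ 3.7853.
Remaining = 252 × (1/2)^3.7853 = 252 × 0.072528 ≈ 18.277 nM.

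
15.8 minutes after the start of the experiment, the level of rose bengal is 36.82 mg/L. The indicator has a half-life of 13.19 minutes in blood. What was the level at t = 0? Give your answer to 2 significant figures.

Number of half-lives elapsed: n = 15.8/13.19 ≈ 1.1979.
A₀ = A × 2^n = 36.82 × 2^1.1979 = 36.82 × 2.294 ≈ 84.466 mg/L.

84 mg/L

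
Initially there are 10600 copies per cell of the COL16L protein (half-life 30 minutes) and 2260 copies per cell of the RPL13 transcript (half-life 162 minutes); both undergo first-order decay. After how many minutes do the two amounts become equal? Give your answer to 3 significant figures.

Set 10600·(1/2)^(t/30) = 2260·(1/2)^(t/162).
Taking log₂: log₂(10600/2260) = t·(1/30 − 1/162).
log₂(4.6903) = 2.2297; 1/30 − 1/162 = 0.02716.
t = 2.2297 / 0.02716 ≈ 82.092 minutes.

82.1 minutes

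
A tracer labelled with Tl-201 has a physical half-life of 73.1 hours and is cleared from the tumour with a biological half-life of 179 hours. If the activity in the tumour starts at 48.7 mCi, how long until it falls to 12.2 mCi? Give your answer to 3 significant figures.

1/t_eff = 1/t_phys + 1/t_biol = 1/73.1 + 1/179 = 0.019266 per hour.
t_eff = 73.1 × 179 / (73.1 + 179) ≈ 51.904 hours.
n = log₂(48.7/12.2) ≈ 1.997; t = 1.997 × 51.904 ≈ 103.65 hours.

104 hours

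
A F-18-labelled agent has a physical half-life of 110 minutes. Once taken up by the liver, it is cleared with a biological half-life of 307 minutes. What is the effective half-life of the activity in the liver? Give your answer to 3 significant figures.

1/t_eff = 1/t_phys + 1/t_biol = 1/110 + 1/307 = 0.012348 per minute.
t_eff = 110 × 307 / (110 + 307) ≈ 80.983 minutes.

81.0 minutes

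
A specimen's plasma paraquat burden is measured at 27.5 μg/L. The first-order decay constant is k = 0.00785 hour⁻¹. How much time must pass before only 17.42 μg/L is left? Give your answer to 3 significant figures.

58.2 hours

t½ = ln 2 / k = 0.69315 / 0.00785 ≈ 88.299 hours.
Fraction remaining = 17.42/27.5 ≈ 0.63345.
n = log₂(27.5/17.42) = ln(1.5786)/ln 2 ≈ 0.65869 half-lives.
t = n × t½ = 0.65869 × 88.299 ≈ 58.161 hours.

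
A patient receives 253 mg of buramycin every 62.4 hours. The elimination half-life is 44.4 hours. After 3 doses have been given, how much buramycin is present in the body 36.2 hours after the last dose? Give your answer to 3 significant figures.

219 mg

The 3 doses were given 161, 98.6, 36.2 hours ago.
Total = 253·(1/2)^(161/44.4) + 253·(1/2)^(98.6/44.4) + 253·(1/2)^(36.2/44.4)
      = 20.49 + 54.277 + 143.78 ≈ 218.54 mg.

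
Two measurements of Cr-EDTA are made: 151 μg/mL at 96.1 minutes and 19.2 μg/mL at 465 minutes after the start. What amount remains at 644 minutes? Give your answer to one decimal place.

7.1 μg/mL

Over Δt = 465 − 96.1 = 368.9 minutes, the level fell by a factor of 151/19.2 ≈ 7.8646.
n = log₂(7.8646) ≈ 2.9754 half-lives, so t½ = 368.9/2.9754 ≈ 123.98 minutes.
From t = 465 to t = 644: 19.2 × (1/2)^((644−465)/123.98) ≈ 7.0582 μg/mL.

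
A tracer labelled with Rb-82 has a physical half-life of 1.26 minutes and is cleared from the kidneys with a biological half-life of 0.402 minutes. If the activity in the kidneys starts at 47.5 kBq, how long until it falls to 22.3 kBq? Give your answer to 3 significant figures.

1/t_eff = 1/t_phys + 1/t_biol = 1/1.26 + 1/0.402 = 3.2812 per minute.
t_eff = 1.26 × 0.402 / (1.26 + 0.402) ≈ 0.30477 minutes.
n = log₂(47.5/22.3) ≈ 1.0909; t = 1.0909 × 0.30477 ≈ 0.33246 minutes.

0.332 minutes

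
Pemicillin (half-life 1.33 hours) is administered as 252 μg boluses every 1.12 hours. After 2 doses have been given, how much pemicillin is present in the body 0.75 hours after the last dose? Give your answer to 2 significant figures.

270 μg

The 2 doses were given 1.87, 0.75 hours ago.
Total = 252·(1/2)^(1.87/1.33) + 252·(1/2)^(0.75/1.33)
      = 95.093 + 170.47 ≈ 265.56 μg.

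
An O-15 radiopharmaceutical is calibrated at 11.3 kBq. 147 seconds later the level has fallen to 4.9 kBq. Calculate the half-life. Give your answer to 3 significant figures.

122 seconds

A/A₀ = 4.9/11.3 ≈ 0.43363.
n = log₂(2.3061) ≈ 1.2055 half-lives elapsed in 147 seconds.
t½ = 147/1.2055 ≈ 121.94 seconds.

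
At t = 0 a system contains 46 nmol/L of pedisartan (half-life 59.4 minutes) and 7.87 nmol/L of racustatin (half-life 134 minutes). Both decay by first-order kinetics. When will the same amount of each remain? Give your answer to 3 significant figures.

272 minutes

Set 46·(1/2)^(t/59.4) = 7.87·(1/2)^(t/134).
Taking log₂: log₂(46/7.87) = t·(1/59.4 − 1/134).
log₂(5.845) = 2.5472; 1/59.4 − 1/134 = 0.0093723.
t = 2.5472 / 0.0093723 ≈ 271.78 minutes.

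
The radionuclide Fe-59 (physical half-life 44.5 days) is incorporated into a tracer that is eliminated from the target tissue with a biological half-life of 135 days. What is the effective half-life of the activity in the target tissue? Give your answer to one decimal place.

1/t_eff = 1/t_phys + 1/t_biol = 1/44.5 + 1/135 = 0.029879 per day.
t_eff = 44.5 × 135 / (44.5 + 135) ≈ 33.468 days.

33.5 days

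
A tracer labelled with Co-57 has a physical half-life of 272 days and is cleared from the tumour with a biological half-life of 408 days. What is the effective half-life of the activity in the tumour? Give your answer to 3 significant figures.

163 days

1/t_eff = 1/t_phys + 1/t_biol = 1/272 + 1/408 = 0.0061275 per day.
t_eff = 272 × 408 / (272 + 408) ≈ 163.2 days.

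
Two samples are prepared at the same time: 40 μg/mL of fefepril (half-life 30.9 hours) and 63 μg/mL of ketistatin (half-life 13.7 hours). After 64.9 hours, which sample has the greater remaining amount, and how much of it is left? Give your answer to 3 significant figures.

fefepril: 40 × (1/2)^2.1003 ≈ 9.3282 μg/mL.
ketistatin: 63 × (1/2)^4.7372 ≈ 2.3621 μg/mL.
Fefepril has more remaining, at ≈ 9.3282 μg/mL.

fefepril, 9.33 μg/mL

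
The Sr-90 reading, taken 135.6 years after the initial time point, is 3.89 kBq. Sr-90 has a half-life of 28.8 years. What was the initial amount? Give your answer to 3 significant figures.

102 kBq

Number of half-lives elapsed: n = 135.6/28.8 ≈ 4.7083.
A₀ = A × 2^n = 3.89 × 2^4.7083 = 3.89 × 26.143 ≈ 101.69 kBq.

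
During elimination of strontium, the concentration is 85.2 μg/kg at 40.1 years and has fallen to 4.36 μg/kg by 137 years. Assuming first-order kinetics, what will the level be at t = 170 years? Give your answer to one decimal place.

Over Δt = 137 − 40.1 = 96.9 years, the level fell by a factor of 85.2/4.36 ≈ 19.541.
n = log₂(19.541) ≈ 4.2885 half-lives, so t½ = 96.9/4.2885 ≈ 22.596 years.
From t = 137 to t = 170: 4.36 × (1/2)^((170−137)/22.596) ≈ 1.5843 μg/kg.

1.6 μg/kg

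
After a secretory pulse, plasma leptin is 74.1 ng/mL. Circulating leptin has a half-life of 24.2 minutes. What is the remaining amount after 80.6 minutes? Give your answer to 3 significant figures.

Number of half-lives: n = 80.6/24.2 ≈ 3.3306.
Remaining = 74.1 × (1/2)^3.3306 = 74.1 × 0.099402 ≈ 7.3657 ng/mL.

7.37 ng/mL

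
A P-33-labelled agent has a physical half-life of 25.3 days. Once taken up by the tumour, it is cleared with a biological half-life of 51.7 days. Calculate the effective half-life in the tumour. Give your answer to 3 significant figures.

17.0 days

1/t_eff = 1/t_phys + 1/t_biol = 1/25.3 + 1/51.7 = 0.058868 per day.
t_eff = 25.3 × 51.7 / (25.3 + 51.7) ≈ 16.987 days.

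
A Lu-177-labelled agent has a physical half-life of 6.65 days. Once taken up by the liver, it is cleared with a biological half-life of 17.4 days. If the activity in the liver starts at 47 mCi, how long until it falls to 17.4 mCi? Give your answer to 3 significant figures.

1/t_eff = 1/t_phys + 1/t_biol = 1/6.65 + 1/17.4 = 0.20785 per day.
t_eff = 6.65 × 17.4 / (6.65 + 17.4) ≈ 4.8112 days.
n = log₂(47/17.4) ≈ 1.4336; t = 1.4336 × 4.8112 ≈ 6.8972 days.

6.90 days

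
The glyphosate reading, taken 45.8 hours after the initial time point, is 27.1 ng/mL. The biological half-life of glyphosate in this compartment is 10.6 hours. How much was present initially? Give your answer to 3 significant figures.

Number of half-lives elapsed: n = 45.8/10.6 ≈ 4.3208.
A₀ = A × 2^n = 27.1 × 2^4.3208 = 27.1 × 19.984 ≈ 541.56 ng/mL.

542 ng/mL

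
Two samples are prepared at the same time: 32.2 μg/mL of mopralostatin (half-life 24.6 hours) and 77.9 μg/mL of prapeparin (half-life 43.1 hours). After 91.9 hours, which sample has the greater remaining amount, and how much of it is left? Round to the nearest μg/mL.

prapeparin, 18 μg/mL

mopralostatin: 32.2 × (1/2)^3.7358 ≈ 2.417 μg/mL.
prapeparin: 77.9 × (1/2)^2.1323 ≈ 17.769 μg/mL.
Prapeparin has more remaining, at ≈ 17.769 μg/mL.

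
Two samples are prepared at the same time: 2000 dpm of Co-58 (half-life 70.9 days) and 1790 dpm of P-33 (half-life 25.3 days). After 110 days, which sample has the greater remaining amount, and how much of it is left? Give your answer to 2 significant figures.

Co-58, 680 dpm

Co-58: 2000 × (1/2)^1.5515 ≈ 682.32 dpm.
P-33: 1790 × (1/2)^4.3478 ≈ 87.908 dpm.
Co-58 has more remaining, at ≈ 682.32 dpm.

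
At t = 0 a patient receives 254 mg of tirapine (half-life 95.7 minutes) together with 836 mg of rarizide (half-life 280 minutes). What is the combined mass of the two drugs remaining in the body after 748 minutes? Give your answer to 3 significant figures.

tirapine: 254 × (1/2)^(748/95.7) = 254 × (1/2)^7.8161 ≈ 1.1271 mg.
rarizide: 836 × (1/2)^(748/280) = 836 × (1/2)^2.6714 ≈ 131.23 mg.
Total = 1.1271 + 131.23 ≈ 132.35 mg.

132 mg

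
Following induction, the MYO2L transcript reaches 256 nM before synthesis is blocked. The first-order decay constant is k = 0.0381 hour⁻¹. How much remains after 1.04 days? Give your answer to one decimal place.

t½ = ln 2 / k = 0.69315 / 0.0381 ≈ 18.193 hours.
Convert the elapsed time: 1.04 days = 24.96 hours.
Number of half-lives: n = 24.96/18.193 ≈ 1.372.
Remaining = 256 × (1/2)^1.372 = 256 × 0.38636 ≈ 98.909 nM.

98.9 nM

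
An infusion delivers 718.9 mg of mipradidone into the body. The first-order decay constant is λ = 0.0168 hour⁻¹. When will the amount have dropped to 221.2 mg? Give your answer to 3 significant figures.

70.2 hours

t½ = ln 2 / λ = 0.69315 / 0.0168 ≈ 41.259 hours.
Fraction remaining = 221.2/718.9 ≈ 0.30769.
n = log₂(718.9/221.2) = ln(3.25)/ln 2 ≈ 1.7004 half-lives.
t = n × t½ = 1.7004 × 41.259 ≈ 70.158 hours.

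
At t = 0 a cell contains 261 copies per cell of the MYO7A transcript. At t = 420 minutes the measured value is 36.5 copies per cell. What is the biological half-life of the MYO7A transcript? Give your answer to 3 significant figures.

A/A₀ = 36.5/261 ≈ 0.13985.
n = log₂(7.1507) ≈ 2.8381 half-lives elapsed in 420 minutes.
t½ = 420/2.8381 ≈ 147.99 minutes.

148 minutes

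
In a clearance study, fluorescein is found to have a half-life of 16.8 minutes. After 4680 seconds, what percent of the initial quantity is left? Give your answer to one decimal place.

4680 seconds = 78 minutes.
n = 78/16.8 ≈ 4.6429 half-lives.
Fraction remaining = (1/2)^4.6429 ≈ 0.040028, i.e. 4.0028%.

4.0%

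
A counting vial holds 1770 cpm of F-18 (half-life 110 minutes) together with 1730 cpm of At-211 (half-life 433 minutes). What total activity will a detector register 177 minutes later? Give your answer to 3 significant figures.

1880 cpm

F-18: 1770 × (1/2)^(177/110) = 1770 × (1/2)^1.6091 ≈ 580.21 cpm.
At-211: 1730 × (1/2)^(177/433) = 1730 × (1/2)^0.40878 ≈ 1303.1 cpm.
Total = 580.21 + 1303.1 ≈ 1883.4 cpm.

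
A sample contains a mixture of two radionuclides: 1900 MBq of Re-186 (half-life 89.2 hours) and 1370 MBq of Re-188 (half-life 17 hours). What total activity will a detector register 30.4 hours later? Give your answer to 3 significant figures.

Re-186: 1900 × (1/2)^(30.4/89.2) = 1900 × (1/2)^0.34081 ≈ 1500.2 MBq.
Re-188: 1370 × (1/2)^(30.4/17) = 1370 × (1/2)^1.7882 ≈ 396.65 MBq.
Total = 1500.2 + 396.65 ≈ 1896.9 MBq.

1900 MBq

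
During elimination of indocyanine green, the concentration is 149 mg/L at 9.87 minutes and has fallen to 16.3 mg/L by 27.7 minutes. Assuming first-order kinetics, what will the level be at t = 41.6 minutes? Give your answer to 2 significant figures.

Over Δt = 27.7 − 9.87 = 17.83 minutes, the level fell by a factor of 149/16.3 ≈ 9.1411.
n = log₂(9.1411) ≈ 3.1924 half-lives, so t½ = 17.83/3.1924 ≈ 5.5852 minutes.
From t = 27.7 to t = 41.6: 16.3 × (1/2)^((41.6−27.7)/5.5852) ≈ 2.9041 mg/L.

2.9 mg/L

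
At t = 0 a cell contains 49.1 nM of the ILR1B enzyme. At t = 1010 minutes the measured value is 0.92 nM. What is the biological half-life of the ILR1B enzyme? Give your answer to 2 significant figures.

A/A₀ = 0.92/49.1 ≈ 0.018737.
n = log₂(53.37) ≈ 5.7379 half-lives elapsed in 1010 minutes.
t½ = 1010/5.7379 ≈ 176.02 minutes.

180 minutes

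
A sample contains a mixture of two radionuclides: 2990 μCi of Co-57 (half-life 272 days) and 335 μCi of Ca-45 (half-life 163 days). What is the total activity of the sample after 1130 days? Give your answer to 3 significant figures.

Co-57: 2990 × (1/2)^(1130/272) = 2990 × (1/2)^4.1544 ≈ 167.91 μCi.
Ca-45: 335 × (1/2)^(1130/163) = 335 × (1/2)^6.9325 ≈ 2.7425 μCi.
Total = 167.91 + 2.7425 ≈ 170.65 μCi.

171 μCi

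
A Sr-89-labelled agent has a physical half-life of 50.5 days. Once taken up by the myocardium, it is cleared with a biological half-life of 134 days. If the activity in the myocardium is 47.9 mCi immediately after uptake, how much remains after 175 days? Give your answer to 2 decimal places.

1/t_eff = 1/t_phys + 1/t_biol = 1/50.5 + 1/134 = 0.027265 per day.
t_eff = 50.5 × 134 / (50.5 + 134) ≈ 36.678 days.
Remaining = 47.9 × (1/2)^(175/36.678) = 47.9 × (1/2)^4.7713 ≈ 1.754 mCi.

1.75 mCi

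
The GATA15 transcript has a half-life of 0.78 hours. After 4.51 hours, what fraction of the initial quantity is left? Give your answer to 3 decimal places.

n = 4.51/0.78 ≈ 5.7821 half-lives.
Fraction remaining = (1/2)^5.7821 ≈ 0.018173.

0.018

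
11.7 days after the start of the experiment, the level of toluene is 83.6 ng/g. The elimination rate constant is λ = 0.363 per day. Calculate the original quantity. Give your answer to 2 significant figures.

t½ = ln 2 / λ = 0.69315 / 0.363 ≈ 1.9095 days.
Number of half-lives elapsed: n = 11.7/1.9095 ≈ 6.1273.
A₀ = A × 2^n = 83.6 × 2^6.1273 = 83.6 × 69.902 ≈ 5843.8 ng/g.

5800 ng/g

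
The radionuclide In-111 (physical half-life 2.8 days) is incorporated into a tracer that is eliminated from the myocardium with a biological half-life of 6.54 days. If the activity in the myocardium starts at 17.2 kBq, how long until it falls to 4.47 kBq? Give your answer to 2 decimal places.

1/t_eff = 1/t_phys + 1/t_biol = 1/2.8 + 1/6.54 = 0.51005 per day.
t_eff = 2.8 × 6.54 / (2.8 + 6.54) ≈ 1.9606 days.
n = log₂(17.2/4.47) ≈ 1.9441; t = 1.9441 × 1.9606 ≈ 3.8115 days.

3.81 days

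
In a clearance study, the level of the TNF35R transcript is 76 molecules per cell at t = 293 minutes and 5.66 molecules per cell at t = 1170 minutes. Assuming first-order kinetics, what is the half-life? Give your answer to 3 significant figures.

Over Δt = 1170 − 293 = 877 minutes, the level fell by a factor of 76/5.66 ≈ 13.428.
n = log₂(13.428) ≈ 3.7471 half-lives, so t½ = 877/3.7471 ≈ 234.05 minutes.

234 minutes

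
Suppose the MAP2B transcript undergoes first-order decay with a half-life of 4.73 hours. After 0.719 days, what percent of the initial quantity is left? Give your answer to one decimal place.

0.719 days = 17.256 hours.
n = 17.256/4.73 ≈ 3.6482 half-lives.
Fraction remaining = (1/2)^3.6482 ≈ 0.079759, i.e. 7.9759%.

8.0%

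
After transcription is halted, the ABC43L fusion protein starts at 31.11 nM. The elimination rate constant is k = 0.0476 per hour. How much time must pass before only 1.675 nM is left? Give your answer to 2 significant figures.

61 hours

t½ = ln 2 / k = 0.69315 / 0.0476 ≈ 14.562 hours.
Fraction remaining = 1.675/31.11 ≈ 0.053841.
n = log₂(31.11/1.675) = ln(18.573)/ln 2 ≈ 4.2151 half-lives.
t = n × t½ = 4.2151 × 14.562 ≈ 61.381 hours.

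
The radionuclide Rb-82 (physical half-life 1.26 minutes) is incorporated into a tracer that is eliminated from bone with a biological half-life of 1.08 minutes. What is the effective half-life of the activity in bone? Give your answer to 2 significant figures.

0.58 minutes

1/t_eff = 1/t_phys + 1/t_biol = 1/1.26 + 1/1.08 = 1.7196 per minute.
t_eff = 1.26 × 1.08 / (1.26 + 1.08) ≈ 0.58154 minutes.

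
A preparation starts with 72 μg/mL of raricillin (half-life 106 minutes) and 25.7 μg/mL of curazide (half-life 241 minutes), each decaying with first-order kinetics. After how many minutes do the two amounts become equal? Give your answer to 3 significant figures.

281 minutes

Set 72·(1/2)^(t/106) = 25.7·(1/2)^(t/241).
Taking log₂: log₂(72/25.7) = t·(1/106 − 1/241).
log₂(2.8016) = 1.4862; 1/106 − 1/241 = 0.0052846.
t = 1.4862 / 0.0052846 ≈ 281.24 minutes.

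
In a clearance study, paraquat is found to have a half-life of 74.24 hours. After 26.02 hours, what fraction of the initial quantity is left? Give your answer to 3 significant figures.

n = 26.02/74.24 ≈ 0.35048 half-lives.
Fraction remaining = (1/2)^0.35048 ≈ 0.78432.

0.784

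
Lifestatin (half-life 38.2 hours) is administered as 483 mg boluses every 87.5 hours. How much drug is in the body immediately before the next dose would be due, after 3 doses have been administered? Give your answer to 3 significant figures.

The 3 doses were given 262.5, 175, 87.5 hours ago.
Total = 483·(1/2)^(262.5/38.2) + 483·(1/2)^(175/38.2) + 483·(1/2)^(87.5/38.2)
      = 4.1243 + 20.178 + 98.722 ≈ 123.02 mg.

123 mg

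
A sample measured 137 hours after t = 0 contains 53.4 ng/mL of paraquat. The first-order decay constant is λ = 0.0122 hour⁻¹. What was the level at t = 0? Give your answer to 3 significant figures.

t½ = ln 2 / λ = 0.69315 / 0.0122 ≈ 56.815 hours.
Number of half-lives elapsed: n = 137/56.815 ≈ 2.4113.
A₀ = A × 2^n = 53.4 × 2^2.4113 = 53.4 × 5.3196 ≈ 284.07 ng/mL.

284 ng/mL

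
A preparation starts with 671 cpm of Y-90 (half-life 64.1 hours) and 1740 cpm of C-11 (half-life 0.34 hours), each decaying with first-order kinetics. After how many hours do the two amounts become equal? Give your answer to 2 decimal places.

0.47 hours

Set 671·(1/2)^(t/64.1) = 1740·(1/2)^(t/0.34).
Taking log₂: log₂(671/1740) = t·(1/64.1 − 1/0.34).
log₂(0.38563) = -1.3747; 1/64.1 − 1/0.34 = -2.9256.
t = -1.3747 / -2.9256 ≈ 0.46989 hours.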